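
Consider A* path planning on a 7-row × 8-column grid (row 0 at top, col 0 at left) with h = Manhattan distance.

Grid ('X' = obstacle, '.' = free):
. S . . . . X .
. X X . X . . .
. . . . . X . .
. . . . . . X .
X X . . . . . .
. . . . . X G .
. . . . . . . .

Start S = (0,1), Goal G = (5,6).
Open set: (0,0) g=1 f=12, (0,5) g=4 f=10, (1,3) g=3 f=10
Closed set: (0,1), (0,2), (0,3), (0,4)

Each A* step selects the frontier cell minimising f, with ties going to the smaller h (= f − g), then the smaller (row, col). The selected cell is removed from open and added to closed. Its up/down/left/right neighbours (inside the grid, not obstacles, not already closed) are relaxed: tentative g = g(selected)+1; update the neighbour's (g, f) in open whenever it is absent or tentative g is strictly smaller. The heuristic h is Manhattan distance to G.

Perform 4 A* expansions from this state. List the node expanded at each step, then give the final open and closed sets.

order=[(0,5) → (1,5) → (1,6) → (2,6)]; open=[(0,0) g=1 f=12, (1,3) g=3 f=10, (1,7) g=7 f=12, (2,7) g=8 f=12]; closed=[(0,1), (0,2), (0,3), (0,4), (0,5), (1,5), (1,6), (2,6)]

step 1: expand (0,5) (f=10, h=6) → closed; open now [(0,0) g=1 f=12, (1,3) g=3 f=10, (1,5) g=5 f=10]
step 2: expand (1,5) (f=10, h=5) → closed; open now [(0,0) g=1 f=12, (1,3) g=3 f=10, (1,6) g=6 f=10]
step 3: expand (1,6) (f=10, h=4) → closed; open now [(0,0) g=1 f=12, (1,3) g=3 f=10, (1,7) g=7 f=12, (2,6) g=7 f=10]
step 4: expand (2,6) (f=10, h=3) → closed; open now [(0,0) g=1 f=12, (1,3) g=3 f=10, (1,7) g=7 f=12, (2,7) g=8 f=12]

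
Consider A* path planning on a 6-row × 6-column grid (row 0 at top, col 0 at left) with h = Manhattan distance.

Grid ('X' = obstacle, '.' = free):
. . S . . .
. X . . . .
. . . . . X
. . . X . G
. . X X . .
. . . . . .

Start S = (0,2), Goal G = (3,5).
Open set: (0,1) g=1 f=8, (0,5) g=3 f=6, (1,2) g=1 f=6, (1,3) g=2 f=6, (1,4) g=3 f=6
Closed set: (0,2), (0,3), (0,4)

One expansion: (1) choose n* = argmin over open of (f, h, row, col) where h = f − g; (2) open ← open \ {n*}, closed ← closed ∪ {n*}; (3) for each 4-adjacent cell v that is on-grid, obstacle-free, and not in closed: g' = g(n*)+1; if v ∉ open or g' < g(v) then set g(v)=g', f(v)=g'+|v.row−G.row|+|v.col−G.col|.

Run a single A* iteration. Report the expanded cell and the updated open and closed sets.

step 1: expand (0,5) (f=6, h=3) → closed; open now [(0,1) g=1 f=8, (1,2) g=1 f=6, (1,3) g=2 f=6, (1,4) g=3 f=6, (1,5) g=4 f=6]

expanded=(0,5); open=[(0,1) g=1 f=8, (1,2) g=1 f=6, (1,3) g=2 f=6, (1,4) g=3 f=6, (1,5) g=4 f=6]; closed=[(0,2), (0,3), (0,4), (0,5)]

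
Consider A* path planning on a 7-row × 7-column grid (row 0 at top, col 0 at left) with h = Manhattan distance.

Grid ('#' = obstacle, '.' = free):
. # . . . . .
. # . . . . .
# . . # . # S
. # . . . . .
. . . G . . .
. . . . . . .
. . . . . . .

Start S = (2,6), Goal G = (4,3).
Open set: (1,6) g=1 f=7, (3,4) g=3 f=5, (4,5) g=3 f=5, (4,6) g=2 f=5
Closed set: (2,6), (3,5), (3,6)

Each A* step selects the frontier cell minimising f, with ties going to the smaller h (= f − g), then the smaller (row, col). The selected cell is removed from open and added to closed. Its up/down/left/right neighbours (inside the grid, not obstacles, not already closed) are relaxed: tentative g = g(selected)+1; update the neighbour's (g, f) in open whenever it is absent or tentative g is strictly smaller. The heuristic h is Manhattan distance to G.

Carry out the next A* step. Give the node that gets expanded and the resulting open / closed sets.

step 1: expand (3,4) (f=5, h=2) → closed; open now [(1,6) g=1 f=7, (2,4) g=4 f=7, (3,3) g=4 f=5, (4,4) g=4 f=5, (4,5) g=3 f=5, (4,6) g=2 f=5]

expanded=(3,4); open=[(1,6) g=1 f=7, (2,4) g=4 f=7, (3,3) g=4 f=5, (4,4) g=4 f=5, (4,5) g=3 f=5, (4,6) g=2 f=5]; closed=[(2,6), (3,4), (3,5), (3,6)]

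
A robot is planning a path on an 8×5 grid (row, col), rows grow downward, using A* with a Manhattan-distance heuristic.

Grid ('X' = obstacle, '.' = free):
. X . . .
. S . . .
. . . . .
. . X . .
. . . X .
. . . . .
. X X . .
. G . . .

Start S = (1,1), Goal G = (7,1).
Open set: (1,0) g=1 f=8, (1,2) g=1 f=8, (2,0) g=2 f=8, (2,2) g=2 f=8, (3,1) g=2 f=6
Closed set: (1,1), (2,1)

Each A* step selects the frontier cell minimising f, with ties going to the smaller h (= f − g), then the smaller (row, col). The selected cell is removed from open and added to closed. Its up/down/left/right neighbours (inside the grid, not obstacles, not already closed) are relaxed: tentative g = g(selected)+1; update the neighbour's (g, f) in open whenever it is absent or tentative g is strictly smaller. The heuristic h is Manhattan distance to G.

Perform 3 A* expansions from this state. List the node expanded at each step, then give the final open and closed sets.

order=[(3,1) → (4,1) → (5,1)]; open=[(1,0) g=1 f=8, (1,2) g=1 f=8, (2,0) g=2 f=8, (2,2) g=2 f=8, (3,0) g=3 f=8, (4,0) g=4 f=8, (4,2) g=4 f=8, (5,0) g=5 f=8, (5,2) g=5 f=8]; closed=[(1,1), (2,1), (3,1), (4,1), (5,1)]

step 1: expand (3,1) (f=6, h=4) → closed; open now [(1,0) g=1 f=8, (1,2) g=1 f=8, (2,0) g=2 f=8, (2,2) g=2 f=8, (3,0) g=3 f=8, (4,1) g=3 f=6]
step 2: expand (4,1) (f=6, h=3) → closed; open now [(1,0) g=1 f=8, (1,2) g=1 f=8, (2,0) g=2 f=8, (2,2) g=2 f=8, (3,0) g=3 f=8, (4,0) g=4 f=8, (4,2) g=4 f=8, (5,1) g=4 f=6]
step 3: expand (5,1) (f=6, h=2) → closed; open now [(1,0) g=1 f=8, (1,2) g=1 f=8, (2,0) g=2 f=8, (2,2) g=2 f=8, (3,0) g=3 f=8, (4,0) g=4 f=8, (4,2) g=4 f=8, (5,0) g=5 f=8, (5,2) g=5 f=8]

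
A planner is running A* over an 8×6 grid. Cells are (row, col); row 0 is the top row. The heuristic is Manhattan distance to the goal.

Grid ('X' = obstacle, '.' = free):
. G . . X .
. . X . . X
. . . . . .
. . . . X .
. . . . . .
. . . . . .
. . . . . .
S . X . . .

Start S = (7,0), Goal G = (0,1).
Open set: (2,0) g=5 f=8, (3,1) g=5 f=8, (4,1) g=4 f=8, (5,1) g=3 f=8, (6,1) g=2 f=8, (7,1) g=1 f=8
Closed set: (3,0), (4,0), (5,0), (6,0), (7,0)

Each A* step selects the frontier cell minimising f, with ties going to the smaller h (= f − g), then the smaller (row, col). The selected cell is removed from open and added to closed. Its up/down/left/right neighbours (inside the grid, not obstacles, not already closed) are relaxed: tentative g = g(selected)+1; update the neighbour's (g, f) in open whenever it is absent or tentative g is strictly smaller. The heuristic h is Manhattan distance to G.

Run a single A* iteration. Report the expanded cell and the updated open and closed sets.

step 1: expand (2,0) (f=8, h=3) → closed; open now [(1,0) g=6 f=8, (2,1) g=6 f=8, (3,1) g=5 f=8, (4,1) g=4 f=8, (5,1) g=3 f=8, (6,1) g=2 f=8, (7,1) g=1 f=8]

expanded=(2,0); open=[(1,0) g=6 f=8, (2,1) g=6 f=8, (3,1) g=5 f=8, (4,1) g=4 f=8, (5,1) g=3 f=8, (6,1) g=2 f=8, (7,1) g=1 f=8]; closed=[(2,0), (3,0), (4,0), (5,0), (6,0), (7,0)]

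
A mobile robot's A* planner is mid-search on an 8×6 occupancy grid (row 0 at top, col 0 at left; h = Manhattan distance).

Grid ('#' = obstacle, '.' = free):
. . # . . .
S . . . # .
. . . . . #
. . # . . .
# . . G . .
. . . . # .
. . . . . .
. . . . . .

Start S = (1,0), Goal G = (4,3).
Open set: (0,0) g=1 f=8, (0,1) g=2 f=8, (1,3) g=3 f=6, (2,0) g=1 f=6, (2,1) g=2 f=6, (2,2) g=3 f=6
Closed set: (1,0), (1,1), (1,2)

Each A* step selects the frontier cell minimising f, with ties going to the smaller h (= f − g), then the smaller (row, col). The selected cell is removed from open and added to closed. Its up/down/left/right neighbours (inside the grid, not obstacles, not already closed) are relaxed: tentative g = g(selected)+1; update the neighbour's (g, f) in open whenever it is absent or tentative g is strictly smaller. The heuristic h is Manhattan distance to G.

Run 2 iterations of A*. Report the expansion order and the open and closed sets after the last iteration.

step 1: expand (1,3) (f=6, h=3) → closed; open now [(0,0) g=1 f=8, (0,1) g=2 f=8, (0,3) g=4 f=8, (2,0) g=1 f=6, (2,1) g=2 f=6, (2,2) g=3 f=6, (2,3) g=4 f=6]
step 2: expand (2,3) (f=6, h=2) → closed; open now [(0,0) g=1 f=8, (0,1) g=2 f=8, (0,3) g=4 f=8, (2,0) g=1 f=6, (2,1) g=2 f=6, (2,2) g=3 f=6, (2,4) g=5 f=8, (3,3) g=5 f=6]

order=[(1,3) → (2,3)]; open=[(0,0) g=1 f=8, (0,1) g=2 f=8, (0,3) g=4 f=8, (2,0) g=1 f=6, (2,1) g=2 f=6, (2,2) g=3 f=6, (2,4) g=5 f=8, (3,3) g=5 f=6]; closed=[(1,0), (1,1), (1,2), (1,3), (2,3)]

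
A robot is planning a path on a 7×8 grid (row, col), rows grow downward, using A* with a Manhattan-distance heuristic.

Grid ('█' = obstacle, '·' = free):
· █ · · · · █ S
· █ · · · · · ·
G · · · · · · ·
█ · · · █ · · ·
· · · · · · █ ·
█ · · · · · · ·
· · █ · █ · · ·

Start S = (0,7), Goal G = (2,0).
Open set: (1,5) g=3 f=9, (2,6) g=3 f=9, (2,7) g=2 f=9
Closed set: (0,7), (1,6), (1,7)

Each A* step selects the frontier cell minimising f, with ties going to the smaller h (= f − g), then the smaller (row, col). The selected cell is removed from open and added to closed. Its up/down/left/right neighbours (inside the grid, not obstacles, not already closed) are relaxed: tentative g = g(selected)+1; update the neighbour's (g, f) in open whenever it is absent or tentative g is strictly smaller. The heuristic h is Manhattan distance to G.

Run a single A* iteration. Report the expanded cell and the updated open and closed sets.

step 1: expand (1,5) (f=9, h=6) → closed; open now [(0,5) g=4 f=11, (1,4) g=4 f=9, (2,5) g=4 f=9, (2,6) g=3 f=9, (2,7) g=2 f=9]

expanded=(1,5); open=[(0,5) g=4 f=11, (1,4) g=4 f=9, (2,5) g=4 f=9, (2,6) g=3 f=9, (2,7) g=2 f=9]; closed=[(0,7), (1,5), (1,6), (1,7)]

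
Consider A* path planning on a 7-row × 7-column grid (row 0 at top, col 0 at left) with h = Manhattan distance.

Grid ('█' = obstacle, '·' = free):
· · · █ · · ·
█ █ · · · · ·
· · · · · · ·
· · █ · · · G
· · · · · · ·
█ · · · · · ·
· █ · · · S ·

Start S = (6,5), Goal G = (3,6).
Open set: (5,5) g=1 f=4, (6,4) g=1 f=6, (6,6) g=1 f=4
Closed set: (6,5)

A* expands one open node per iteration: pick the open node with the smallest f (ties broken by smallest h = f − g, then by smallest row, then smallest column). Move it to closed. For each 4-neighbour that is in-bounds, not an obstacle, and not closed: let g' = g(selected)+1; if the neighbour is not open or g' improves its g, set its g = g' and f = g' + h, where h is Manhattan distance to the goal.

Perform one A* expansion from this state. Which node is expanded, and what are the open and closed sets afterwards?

step 1: expand (5,5) (f=4, h=3) → closed; open now [(4,5) g=2 f=4, (5,4) g=2 f=6, (5,6) g=2 f=4, (6,4) g=1 f=6, (6,6) g=1 f=4]

expanded=(5,5); open=[(4,5) g=2 f=4, (5,4) g=2 f=6, (5,6) g=2 f=4, (6,4) g=1 f=6, (6,6) g=1 f=4]; closed=[(5,5), (6,5)]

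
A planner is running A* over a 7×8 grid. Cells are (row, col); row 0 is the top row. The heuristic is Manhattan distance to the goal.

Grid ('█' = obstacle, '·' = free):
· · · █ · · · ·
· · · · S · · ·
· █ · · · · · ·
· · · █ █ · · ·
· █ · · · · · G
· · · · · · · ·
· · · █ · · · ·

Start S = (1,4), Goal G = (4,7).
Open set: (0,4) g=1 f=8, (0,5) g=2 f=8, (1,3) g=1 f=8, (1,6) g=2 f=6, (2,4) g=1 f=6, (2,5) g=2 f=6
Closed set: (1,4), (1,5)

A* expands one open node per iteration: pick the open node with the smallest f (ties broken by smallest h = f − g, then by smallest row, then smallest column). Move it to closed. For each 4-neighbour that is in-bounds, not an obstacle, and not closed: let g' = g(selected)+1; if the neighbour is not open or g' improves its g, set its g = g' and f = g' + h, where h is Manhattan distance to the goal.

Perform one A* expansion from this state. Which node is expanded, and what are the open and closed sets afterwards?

step 1: expand (1,6) (f=6, h=4) → closed; open now [(0,4) g=1 f=8, (0,5) g=2 f=8, (0,6) g=3 f=8, (1,3) g=1 f=8, (1,7) g=3 f=6, (2,4) g=1 f=6, (2,5) g=2 f=6, (2,6) g=3 f=6]

expanded=(1,6); open=[(0,4) g=1 f=8, (0,5) g=2 f=8, (0,6) g=3 f=8, (1,3) g=1 f=8, (1,7) g=3 f=6, (2,4) g=1 f=6, (2,5) g=2 f=6, (2,6) g=3 f=6]; closed=[(1,4), (1,5), (1,6)]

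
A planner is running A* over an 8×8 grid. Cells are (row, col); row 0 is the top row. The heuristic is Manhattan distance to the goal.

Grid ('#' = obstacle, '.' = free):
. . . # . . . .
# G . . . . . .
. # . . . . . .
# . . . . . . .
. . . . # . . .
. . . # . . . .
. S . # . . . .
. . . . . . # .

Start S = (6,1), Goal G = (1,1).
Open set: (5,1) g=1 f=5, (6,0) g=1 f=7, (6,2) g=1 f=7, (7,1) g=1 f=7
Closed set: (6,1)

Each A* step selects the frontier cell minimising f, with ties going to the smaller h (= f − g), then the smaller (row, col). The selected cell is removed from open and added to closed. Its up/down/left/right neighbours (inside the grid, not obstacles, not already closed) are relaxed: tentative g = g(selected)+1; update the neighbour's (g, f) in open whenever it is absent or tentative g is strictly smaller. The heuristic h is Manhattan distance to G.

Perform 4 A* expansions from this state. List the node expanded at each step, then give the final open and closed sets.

order=[(5,1) → (4,1) → (3,1) → (3,2)]; open=[(2,2) g=5 f=7, (3,3) g=5 f=9, (4,0) g=3 f=7, (4,2) g=3 f=7, (5,0) g=2 f=7, (5,2) g=2 f=7, (6,0) g=1 f=7, (6,2) g=1 f=7, (7,1) g=1 f=7]; closed=[(3,1), (3,2), (4,1), (5,1), (6,1)]

step 1: expand (5,1) (f=5, h=4) → closed; open now [(4,1) g=2 f=5, (5,0) g=2 f=7, (5,2) g=2 f=7, (6,0) g=1 f=7, (6,2) g=1 f=7, (7,1) g=1 f=7]
step 2: expand (4,1) (f=5, h=3) → closed; open now [(3,1) g=3 f=5, (4,0) g=3 f=7, (4,2) g=3 f=7, (5,0) g=2 f=7, (5,2) g=2 f=7, (6,0) g=1 f=7, (6,2) g=1 f=7, (7,1) g=1 f=7]
step 3: expand (3,1) (f=5, h=2) → closed; open now [(3,2) g=4 f=7, (4,0) g=3 f=7, (4,2) g=3 f=7, (5,0) g=2 f=7, (5,2) g=2 f=7, (6,0) g=1 f=7, (6,2) g=1 f=7, (7,1) g=1 f=7]
step 4: expand (3,2) (f=7, h=3) → closed; open now [(2,2) g=5 f=7, (3,3) g=5 f=9, (4,0) g=3 f=7, (4,2) g=3 f=7, (5,0) g=2 f=7, (5,2) g=2 f=7, (6,0) g=1 f=7, (6,2) g=1 f=7, (7,1) g=1 f=7]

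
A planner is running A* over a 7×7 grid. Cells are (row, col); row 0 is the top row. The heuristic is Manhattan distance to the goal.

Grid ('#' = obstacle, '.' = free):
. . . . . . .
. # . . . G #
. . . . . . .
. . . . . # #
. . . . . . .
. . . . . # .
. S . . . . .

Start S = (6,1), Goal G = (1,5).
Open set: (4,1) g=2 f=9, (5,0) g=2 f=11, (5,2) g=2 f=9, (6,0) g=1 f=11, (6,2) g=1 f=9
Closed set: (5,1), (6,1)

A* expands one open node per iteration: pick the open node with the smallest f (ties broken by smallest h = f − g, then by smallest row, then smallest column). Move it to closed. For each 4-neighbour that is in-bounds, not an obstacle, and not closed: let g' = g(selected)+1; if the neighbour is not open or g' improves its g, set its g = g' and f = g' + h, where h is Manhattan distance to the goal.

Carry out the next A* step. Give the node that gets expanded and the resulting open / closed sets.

step 1: expand (4,1) (f=9, h=7) → closed; open now [(3,1) g=3 f=9, (4,0) g=3 f=11, (4,2) g=3 f=9, (5,0) g=2 f=11, (5,2) g=2 f=9, (6,0) g=1 f=11, (6,2) g=1 f=9]

expanded=(4,1); open=[(3,1) g=3 f=9, (4,0) g=3 f=11, (4,2) g=3 f=9, (5,0) g=2 f=11, (5,2) g=2 f=9, (6,0) g=1 f=11, (6,2) g=1 f=9]; closed=[(4,1), (5,1), (6,1)]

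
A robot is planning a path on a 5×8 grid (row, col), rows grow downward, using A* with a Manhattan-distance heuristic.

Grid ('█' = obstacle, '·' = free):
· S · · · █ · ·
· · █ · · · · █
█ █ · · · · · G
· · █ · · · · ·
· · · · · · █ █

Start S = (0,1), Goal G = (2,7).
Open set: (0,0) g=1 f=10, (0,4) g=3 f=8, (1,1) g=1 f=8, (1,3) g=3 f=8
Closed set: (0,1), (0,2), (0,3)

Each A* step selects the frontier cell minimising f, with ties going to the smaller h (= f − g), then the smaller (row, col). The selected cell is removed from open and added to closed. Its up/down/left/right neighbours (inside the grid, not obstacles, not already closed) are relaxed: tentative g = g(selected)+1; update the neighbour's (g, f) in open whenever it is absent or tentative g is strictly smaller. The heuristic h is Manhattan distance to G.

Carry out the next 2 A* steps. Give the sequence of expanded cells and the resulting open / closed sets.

step 1: expand (0,4) (f=8, h=5) → closed; open now [(0,0) g=1 f=10, (1,1) g=1 f=8, (1,3) g=3 f=8, (1,4) g=4 f=8]
step 2: expand (1,4) (f=8, h=4) → closed; open now [(0,0) g=1 f=10, (1,1) g=1 f=8, (1,3) g=3 f=8, (1,5) g=5 f=8, (2,4) g=5 f=8]

order=[(0,4) → (1,4)]; open=[(0,0) g=1 f=10, (1,1) g=1 f=8, (1,3) g=3 f=8, (1,5) g=5 f=8, (2,4) g=5 f=8]; closed=[(0,1), (0,2), (0,3), (0,4), (1,4)]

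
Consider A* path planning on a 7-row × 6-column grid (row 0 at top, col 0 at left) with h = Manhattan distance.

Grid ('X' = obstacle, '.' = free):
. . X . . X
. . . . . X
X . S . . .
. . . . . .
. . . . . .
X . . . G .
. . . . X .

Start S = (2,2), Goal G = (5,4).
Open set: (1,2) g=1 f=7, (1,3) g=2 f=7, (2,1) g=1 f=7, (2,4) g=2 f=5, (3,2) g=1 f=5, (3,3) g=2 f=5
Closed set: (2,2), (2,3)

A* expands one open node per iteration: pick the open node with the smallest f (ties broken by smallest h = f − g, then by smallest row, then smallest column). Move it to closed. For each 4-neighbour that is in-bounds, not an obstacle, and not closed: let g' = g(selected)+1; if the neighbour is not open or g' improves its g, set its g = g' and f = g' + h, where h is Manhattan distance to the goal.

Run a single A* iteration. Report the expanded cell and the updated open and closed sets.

step 1: expand (2,4) (f=5, h=3) → closed; open now [(1,2) g=1 f=7, (1,3) g=2 f=7, (1,4) g=3 f=7, (2,1) g=1 f=7, (2,5) g=3 f=7, (3,2) g=1 f=5, (3,3) g=2 f=5, (3,4) g=3 f=5]

expanded=(2,4); open=[(1,2) g=1 f=7, (1,3) g=2 f=7, (1,4) g=3 f=7, (2,1) g=1 f=7, (2,5) g=3 f=7, (3,2) g=1 f=5, (3,3) g=2 f=5, (3,4) g=3 f=5]; closed=[(2,2), (2,3), (2,4)]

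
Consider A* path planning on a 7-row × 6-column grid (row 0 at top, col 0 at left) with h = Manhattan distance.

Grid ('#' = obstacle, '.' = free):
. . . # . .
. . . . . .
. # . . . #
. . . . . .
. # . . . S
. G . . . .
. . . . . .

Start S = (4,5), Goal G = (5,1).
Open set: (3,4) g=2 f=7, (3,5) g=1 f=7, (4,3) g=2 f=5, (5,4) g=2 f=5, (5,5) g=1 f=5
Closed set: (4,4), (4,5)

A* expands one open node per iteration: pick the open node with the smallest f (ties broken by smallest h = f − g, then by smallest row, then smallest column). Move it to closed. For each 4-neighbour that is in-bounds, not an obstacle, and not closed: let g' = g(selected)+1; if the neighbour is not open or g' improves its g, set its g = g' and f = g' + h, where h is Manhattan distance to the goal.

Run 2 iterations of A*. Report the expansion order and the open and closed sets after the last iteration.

order=[(4,3) → (4,2)]; open=[(3,2) g=4 f=7, (3,3) g=3 f=7, (3,4) g=2 f=7, (3,5) g=1 f=7, (5,2) g=4 f=5, (5,3) g=3 f=5, (5,4) g=2 f=5, (5,5) g=1 f=5]; closed=[(4,2), (4,3), (4,4), (4,5)]

step 1: expand (4,3) (f=5, h=3) → closed; open now [(3,3) g=3 f=7, (3,4) g=2 f=7, (3,5) g=1 f=7, (4,2) g=3 f=5, (5,3) g=3 f=5, (5,4) g=2 f=5, (5,5) g=1 f=5]
step 2: expand (4,2) (f=5, h=2) → closed; open now [(3,2) g=4 f=7, (3,3) g=3 f=7, (3,4) g=2 f=7, (3,5) g=1 f=7, (5,2) g=4 f=5, (5,3) g=3 f=5, (5,4) g=2 f=5, (5,5) g=1 f=5]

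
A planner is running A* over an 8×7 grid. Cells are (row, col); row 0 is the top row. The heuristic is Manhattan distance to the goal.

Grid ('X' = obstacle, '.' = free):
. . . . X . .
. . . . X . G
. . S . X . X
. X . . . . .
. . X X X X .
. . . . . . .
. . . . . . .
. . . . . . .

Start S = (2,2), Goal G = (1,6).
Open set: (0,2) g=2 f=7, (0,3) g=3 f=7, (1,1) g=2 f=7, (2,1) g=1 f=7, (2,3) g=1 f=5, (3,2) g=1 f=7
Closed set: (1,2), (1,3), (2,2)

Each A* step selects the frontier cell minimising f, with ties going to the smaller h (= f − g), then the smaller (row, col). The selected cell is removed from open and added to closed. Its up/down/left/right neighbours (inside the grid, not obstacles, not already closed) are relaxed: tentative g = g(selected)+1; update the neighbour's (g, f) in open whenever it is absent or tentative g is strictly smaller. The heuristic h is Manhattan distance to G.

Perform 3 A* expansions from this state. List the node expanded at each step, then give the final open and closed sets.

step 1: expand (2,3) (f=5, h=4) → closed; open now [(0,2) g=2 f=7, (0,3) g=3 f=7, (1,1) g=2 f=7, (2,1) g=1 f=7, (3,2) g=1 f=7, (3,3) g=2 f=7]
step 2: expand (0,3) (f=7, h=4) → closed; open now [(0,2) g=2 f=7, (1,1) g=2 f=7, (2,1) g=1 f=7, (3,2) g=1 f=7, (3,3) g=2 f=7]
step 3: expand (0,2) (f=7, h=5) → closed; open now [(0,1) g=3 f=9, (1,1) g=2 f=7, (2,1) g=1 f=7, (3,2) g=1 f=7, (3,3) g=2 f=7]

order=[(2,3) → (0,3) → (0,2)]; open=[(0,1) g=3 f=9, (1,1) g=2 f=7, (2,1) g=1 f=7, (3,2) g=1 f=7, (3,3) g=2 f=7]; closed=[(0,2), (0,3), (1,2), (1,3), (2,2), (2,3)]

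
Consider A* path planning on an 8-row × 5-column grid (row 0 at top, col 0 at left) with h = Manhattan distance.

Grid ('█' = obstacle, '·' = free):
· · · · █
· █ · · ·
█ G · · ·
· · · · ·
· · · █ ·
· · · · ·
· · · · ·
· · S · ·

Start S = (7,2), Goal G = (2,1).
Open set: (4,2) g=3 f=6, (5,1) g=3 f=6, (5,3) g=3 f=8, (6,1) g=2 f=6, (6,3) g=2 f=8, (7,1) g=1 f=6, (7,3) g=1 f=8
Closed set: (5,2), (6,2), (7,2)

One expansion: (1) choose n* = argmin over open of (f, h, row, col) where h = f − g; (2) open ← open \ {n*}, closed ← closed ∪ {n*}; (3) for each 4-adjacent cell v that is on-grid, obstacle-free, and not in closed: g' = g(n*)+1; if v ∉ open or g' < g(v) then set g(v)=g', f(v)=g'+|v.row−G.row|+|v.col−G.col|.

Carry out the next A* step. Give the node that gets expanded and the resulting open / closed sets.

step 1: expand (4,2) (f=6, h=3) → closed; open now [(3,2) g=4 f=6, (4,1) g=4 f=6, (5,1) g=3 f=6, (5,3) g=3 f=8, (6,1) g=2 f=6, (6,3) g=2 f=8, (7,1) g=1 f=6, (7,3) g=1 f=8]

expanded=(4,2); open=[(3,2) g=4 f=6, (4,1) g=4 f=6, (5,1) g=3 f=6, (5,3) g=3 f=8, (6,1) g=2 f=6, (6,3) g=2 f=8, (7,1) g=1 f=6, (7,3) g=1 f=8]; closed=[(4,2), (5,2), (6,2), (7,2)]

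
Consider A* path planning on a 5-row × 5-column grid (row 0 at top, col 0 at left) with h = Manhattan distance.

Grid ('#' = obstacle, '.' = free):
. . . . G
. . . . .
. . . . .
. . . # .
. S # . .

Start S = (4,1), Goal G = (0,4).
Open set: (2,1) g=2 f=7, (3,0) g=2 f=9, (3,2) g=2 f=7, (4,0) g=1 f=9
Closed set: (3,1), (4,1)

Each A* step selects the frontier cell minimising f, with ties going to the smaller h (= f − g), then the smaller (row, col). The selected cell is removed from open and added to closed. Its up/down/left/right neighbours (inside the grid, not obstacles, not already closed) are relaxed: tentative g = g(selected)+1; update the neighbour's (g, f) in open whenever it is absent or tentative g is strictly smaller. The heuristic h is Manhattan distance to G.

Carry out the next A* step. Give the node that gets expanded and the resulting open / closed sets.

step 1: expand (2,1) (f=7, h=5) → closed; open now [(1,1) g=3 f=7, (2,0) g=3 f=9, (2,2) g=3 f=7, (3,0) g=2 f=9, (3,2) g=2 f=7, (4,0) g=1 f=9]

expanded=(2,1); open=[(1,1) g=3 f=7, (2,0) g=3 f=9, (2,2) g=3 f=7, (3,0) g=2 f=9, (3,2) g=2 f=7, (4,0) g=1 f=9]; closed=[(2,1), (3,1), (4,1)]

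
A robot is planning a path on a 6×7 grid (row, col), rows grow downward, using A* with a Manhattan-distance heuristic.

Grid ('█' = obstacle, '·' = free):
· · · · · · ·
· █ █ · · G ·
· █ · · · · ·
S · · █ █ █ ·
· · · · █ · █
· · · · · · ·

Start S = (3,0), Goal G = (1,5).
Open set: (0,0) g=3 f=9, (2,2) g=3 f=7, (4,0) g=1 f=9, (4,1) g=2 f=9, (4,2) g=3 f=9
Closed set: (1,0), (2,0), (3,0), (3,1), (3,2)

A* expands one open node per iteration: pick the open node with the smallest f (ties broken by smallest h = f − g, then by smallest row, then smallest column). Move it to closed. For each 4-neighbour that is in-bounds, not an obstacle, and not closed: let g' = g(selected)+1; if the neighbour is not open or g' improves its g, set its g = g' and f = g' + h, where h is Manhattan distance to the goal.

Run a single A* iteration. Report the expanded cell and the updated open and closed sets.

step 1: expand (2,2) (f=7, h=4) → closed; open now [(0,0) g=3 f=9, (2,3) g=4 f=7, (4,0) g=1 f=9, (4,1) g=2 f=9, (4,2) g=3 f=9]

expanded=(2,2); open=[(0,0) g=3 f=9, (2,3) g=4 f=7, (4,0) g=1 f=9, (4,1) g=2 f=9, (4,2) g=3 f=9]; closed=[(1,0), (2,0), (2,2), (3,0), (3,1), (3,2)]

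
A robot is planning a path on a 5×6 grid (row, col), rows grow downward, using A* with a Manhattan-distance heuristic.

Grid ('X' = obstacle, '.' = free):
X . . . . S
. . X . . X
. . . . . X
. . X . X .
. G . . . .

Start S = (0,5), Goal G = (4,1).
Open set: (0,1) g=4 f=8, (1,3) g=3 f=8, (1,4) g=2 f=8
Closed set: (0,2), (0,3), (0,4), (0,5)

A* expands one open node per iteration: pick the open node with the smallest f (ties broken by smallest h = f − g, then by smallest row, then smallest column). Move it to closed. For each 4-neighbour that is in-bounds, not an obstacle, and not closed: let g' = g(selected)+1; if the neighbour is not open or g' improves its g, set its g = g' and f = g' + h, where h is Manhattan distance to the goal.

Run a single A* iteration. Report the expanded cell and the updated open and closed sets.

step 1: expand (0,1) (f=8, h=4) → closed; open now [(1,1) g=5 f=8, (1,3) g=3 f=8, (1,4) g=2 f=8]

expanded=(0,1); open=[(1,1) g=5 f=8, (1,3) g=3 f=8, (1,4) g=2 f=8]; closed=[(0,1), (0,2), (0,3), (0,4), (0,5)]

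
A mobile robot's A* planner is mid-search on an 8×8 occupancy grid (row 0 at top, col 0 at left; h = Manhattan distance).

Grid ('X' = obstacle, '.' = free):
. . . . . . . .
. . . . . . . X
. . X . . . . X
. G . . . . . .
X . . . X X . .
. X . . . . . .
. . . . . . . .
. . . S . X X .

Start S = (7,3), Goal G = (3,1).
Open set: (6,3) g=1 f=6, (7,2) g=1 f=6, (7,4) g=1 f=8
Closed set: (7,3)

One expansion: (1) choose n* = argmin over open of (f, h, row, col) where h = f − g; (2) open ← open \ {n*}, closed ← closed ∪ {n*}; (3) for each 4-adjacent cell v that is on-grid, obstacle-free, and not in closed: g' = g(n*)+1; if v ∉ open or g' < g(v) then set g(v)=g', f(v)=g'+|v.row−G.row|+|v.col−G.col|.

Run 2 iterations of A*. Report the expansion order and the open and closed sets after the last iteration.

step 1: expand (6,3) (f=6, h=5) → closed; open now [(5,3) g=2 f=6, (6,2) g=2 f=6, (6,4) g=2 f=8, (7,2) g=1 f=6, (7,4) g=1 f=8]
step 2: expand (5,3) (f=6, h=4) → closed; open now [(4,3) g=3 f=6, (5,2) g=3 f=6, (5,4) g=3 f=8, (6,2) g=2 f=6, (6,4) g=2 f=8, (7,2) g=1 f=6, (7,4) g=1 f=8]

order=[(6,3) → (5,3)]; open=[(4,3) g=3 f=6, (5,2) g=3 f=6, (5,4) g=3 f=8, (6,2) g=2 f=6, (6,4) g=2 f=8, (7,2) g=1 f=6, (7,4) g=1 f=8]; closed=[(5,3), (6,3), (7,3)]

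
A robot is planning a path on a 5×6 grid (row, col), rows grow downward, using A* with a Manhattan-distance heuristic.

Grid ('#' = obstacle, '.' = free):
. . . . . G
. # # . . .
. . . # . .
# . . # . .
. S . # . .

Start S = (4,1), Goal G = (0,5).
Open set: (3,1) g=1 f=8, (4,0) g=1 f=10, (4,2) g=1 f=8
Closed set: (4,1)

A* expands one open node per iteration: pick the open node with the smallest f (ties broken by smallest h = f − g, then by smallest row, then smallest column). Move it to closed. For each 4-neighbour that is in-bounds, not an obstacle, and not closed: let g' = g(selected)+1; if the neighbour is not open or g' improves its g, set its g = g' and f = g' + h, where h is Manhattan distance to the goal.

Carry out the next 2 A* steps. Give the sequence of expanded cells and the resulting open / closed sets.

order=[(3,1) → (2,1)]; open=[(2,0) g=3 f=10, (2,2) g=3 f=8, (3,2) g=2 f=8, (4,0) g=1 f=10, (4,2) g=1 f=8]; closed=[(2,1), (3,1), (4,1)]

step 1: expand (3,1) (f=8, h=7) → closed; open now [(2,1) g=2 f=8, (3,2) g=2 f=8, (4,0) g=1 f=10, (4,2) g=1 f=8]
step 2: expand (2,1) (f=8, h=6) → closed; open now [(2,0) g=3 f=10, (2,2) g=3 f=8, (3,2) g=2 f=8, (4,0) g=1 f=10, (4,2) g=1 f=8]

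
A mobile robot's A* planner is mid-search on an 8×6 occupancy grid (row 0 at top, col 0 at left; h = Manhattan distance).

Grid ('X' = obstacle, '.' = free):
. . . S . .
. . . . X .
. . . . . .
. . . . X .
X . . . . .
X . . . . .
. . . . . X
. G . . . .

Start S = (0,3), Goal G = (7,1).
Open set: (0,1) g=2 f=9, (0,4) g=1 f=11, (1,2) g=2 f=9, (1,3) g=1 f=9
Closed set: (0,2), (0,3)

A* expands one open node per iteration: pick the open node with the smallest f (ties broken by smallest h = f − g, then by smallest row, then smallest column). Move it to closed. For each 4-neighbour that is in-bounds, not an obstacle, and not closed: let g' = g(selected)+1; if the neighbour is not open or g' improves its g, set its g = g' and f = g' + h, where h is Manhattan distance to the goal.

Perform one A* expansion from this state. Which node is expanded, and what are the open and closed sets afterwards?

expanded=(0,1); open=[(0,0) g=3 f=11, (0,4) g=1 f=11, (1,1) g=3 f=9, (1,2) g=2 f=9, (1,3) g=1 f=9]; closed=[(0,1), (0,2), (0,3)]

step 1: expand (0,1) (f=9, h=7) → closed; open now [(0,0) g=3 f=11, (0,4) g=1 f=11, (1,1) g=3 f=9, (1,2) g=2 f=9, (1,3) g=1 f=9]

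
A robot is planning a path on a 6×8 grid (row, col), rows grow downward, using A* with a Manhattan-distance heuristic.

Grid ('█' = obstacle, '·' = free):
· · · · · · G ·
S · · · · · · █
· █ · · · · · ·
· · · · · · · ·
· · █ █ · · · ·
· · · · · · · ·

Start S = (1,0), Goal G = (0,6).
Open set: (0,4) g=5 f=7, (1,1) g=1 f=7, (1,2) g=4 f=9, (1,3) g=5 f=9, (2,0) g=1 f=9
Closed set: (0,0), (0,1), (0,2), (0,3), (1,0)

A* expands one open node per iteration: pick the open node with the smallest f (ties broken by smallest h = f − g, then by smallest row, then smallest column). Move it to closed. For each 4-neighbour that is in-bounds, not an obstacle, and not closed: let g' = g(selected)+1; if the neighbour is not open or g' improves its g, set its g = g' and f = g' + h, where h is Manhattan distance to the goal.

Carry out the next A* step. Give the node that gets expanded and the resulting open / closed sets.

expanded=(0,4); open=[(0,5) g=6 f=7, (1,1) g=1 f=7, (1,2) g=4 f=9, (1,3) g=5 f=9, (1,4) g=6 f=9, (2,0) g=1 f=9]; closed=[(0,0), (0,1), (0,2), (0,3), (0,4), (1,0)]

step 1: expand (0,4) (f=7, h=2) → closed; open now [(0,5) g=6 f=7, (1,1) g=1 f=7, (1,2) g=4 f=9, (1,3) g=5 f=9, (1,4) g=6 f=9, (2,0) g=1 f=9]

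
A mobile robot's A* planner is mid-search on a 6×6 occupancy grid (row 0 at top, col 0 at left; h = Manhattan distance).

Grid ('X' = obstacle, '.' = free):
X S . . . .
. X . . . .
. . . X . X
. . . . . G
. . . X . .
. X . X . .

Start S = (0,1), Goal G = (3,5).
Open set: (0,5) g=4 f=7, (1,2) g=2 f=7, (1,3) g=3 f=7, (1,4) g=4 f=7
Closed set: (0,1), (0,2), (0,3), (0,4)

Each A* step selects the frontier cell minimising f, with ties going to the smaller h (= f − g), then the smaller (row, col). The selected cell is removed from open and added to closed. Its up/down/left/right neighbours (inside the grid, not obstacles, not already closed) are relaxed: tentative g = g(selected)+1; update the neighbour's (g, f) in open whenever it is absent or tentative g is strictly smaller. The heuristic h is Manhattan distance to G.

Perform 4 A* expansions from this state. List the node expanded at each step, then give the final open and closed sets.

step 1: expand (0,5) (f=7, h=3) → closed; open now [(1,2) g=2 f=7, (1,3) g=3 f=7, (1,4) g=4 f=7, (1,5) g=5 f=7]
step 2: expand (1,5) (f=7, h=2) → closed; open now [(1,2) g=2 f=7, (1,3) g=3 f=7, (1,4) g=4 f=7]
step 3: expand (1,4) (f=7, h=3) → closed; open now [(1,2) g=2 f=7, (1,3) g=3 f=7, (2,4) g=5 f=7]
step 4: expand (2,4) (f=7, h=2) → closed; open now [(1,2) g=2 f=7, (1,3) g=3 f=7, (3,4) g=6 f=7]

order=[(0,5) → (1,5) → (1,4) → (2,4)]; open=[(1,2) g=2 f=7, (1,3) g=3 f=7, (3,4) g=6 f=7]; closed=[(0,1), (0,2), (0,3), (0,4), (0,5), (1,4), (1,5), (2,4)]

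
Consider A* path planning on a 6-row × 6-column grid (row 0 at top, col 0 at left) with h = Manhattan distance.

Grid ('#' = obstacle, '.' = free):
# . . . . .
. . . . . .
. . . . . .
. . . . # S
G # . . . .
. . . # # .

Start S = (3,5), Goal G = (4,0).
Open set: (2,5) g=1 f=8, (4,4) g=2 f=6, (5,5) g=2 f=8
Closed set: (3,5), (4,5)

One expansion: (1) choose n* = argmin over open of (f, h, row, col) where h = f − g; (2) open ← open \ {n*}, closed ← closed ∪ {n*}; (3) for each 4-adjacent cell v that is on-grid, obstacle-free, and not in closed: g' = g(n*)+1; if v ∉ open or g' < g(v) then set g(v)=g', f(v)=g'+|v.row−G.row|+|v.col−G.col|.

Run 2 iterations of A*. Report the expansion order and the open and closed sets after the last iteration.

order=[(4,4) → (4,3)]; open=[(2,5) g=1 f=8, (3,3) g=4 f=8, (4,2) g=4 f=6, (5,5) g=2 f=8]; closed=[(3,5), (4,3), (4,4), (4,5)]

step 1: expand (4,4) (f=6, h=4) → closed; open now [(2,5) g=1 f=8, (4,3) g=3 f=6, (5,5) g=2 f=8]
step 2: expand (4,3) (f=6, h=3) → closed; open now [(2,5) g=1 f=8, (3,3) g=4 f=8, (4,2) g=4 f=6, (5,5) g=2 f=8]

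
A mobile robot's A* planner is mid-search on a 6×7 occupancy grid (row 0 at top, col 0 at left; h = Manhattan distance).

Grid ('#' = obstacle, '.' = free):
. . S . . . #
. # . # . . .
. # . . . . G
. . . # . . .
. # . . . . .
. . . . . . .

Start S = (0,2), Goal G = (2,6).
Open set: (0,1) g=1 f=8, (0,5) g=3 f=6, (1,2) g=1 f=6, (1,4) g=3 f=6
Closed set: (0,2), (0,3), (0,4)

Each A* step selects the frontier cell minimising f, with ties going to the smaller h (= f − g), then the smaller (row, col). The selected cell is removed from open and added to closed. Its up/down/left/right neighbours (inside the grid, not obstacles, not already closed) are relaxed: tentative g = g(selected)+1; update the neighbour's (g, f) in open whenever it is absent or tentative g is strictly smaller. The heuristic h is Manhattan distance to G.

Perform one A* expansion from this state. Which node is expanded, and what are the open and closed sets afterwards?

expanded=(0,5); open=[(0,1) g=1 f=8, (1,2) g=1 f=6, (1,4) g=3 f=6, (1,5) g=4 f=6]; closed=[(0,2), (0,3), (0,4), (0,5)]

step 1: expand (0,5) (f=6, h=3) → closed; open now [(0,1) g=1 f=8, (1,2) g=1 f=6, (1,4) g=3 f=6, (1,5) g=4 f=6]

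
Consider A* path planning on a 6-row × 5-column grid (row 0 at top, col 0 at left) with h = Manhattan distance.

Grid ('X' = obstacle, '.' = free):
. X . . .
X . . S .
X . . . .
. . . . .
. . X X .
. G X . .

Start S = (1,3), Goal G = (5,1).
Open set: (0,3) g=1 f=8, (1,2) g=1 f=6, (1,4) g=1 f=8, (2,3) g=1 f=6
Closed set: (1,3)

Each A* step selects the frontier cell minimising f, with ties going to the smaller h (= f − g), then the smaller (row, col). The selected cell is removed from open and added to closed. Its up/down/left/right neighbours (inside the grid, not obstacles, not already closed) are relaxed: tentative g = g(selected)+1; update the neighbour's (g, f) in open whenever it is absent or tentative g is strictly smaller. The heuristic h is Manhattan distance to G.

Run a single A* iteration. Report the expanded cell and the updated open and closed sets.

step 1: expand (1,2) (f=6, h=5) → closed; open now [(0,2) g=2 f=8, (0,3) g=1 f=8, (1,1) g=2 f=6, (1,4) g=1 f=8, (2,2) g=2 f=6, (2,3) g=1 f=6]

expanded=(1,2); open=[(0,2) g=2 f=8, (0,3) g=1 f=8, (1,1) g=2 f=6, (1,4) g=1 f=8, (2,2) g=2 f=6, (2,3) g=1 f=6]; closed=[(1,2), (1,3)]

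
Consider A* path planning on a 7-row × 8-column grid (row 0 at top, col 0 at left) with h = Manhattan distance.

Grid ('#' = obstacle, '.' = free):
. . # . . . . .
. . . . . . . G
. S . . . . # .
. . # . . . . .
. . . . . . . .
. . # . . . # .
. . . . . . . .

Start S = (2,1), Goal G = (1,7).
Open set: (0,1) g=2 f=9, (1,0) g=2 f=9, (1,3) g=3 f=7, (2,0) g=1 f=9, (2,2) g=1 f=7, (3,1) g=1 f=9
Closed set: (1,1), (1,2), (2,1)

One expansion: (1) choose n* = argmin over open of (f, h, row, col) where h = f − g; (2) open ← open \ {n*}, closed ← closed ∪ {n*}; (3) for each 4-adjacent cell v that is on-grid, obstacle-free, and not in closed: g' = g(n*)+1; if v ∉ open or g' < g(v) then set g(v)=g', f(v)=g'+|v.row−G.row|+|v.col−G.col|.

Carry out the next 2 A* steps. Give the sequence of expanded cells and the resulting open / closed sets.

step 1: expand (1,3) (f=7, h=4) → closed; open now [(0,1) g=2 f=9, (0,3) g=4 f=9, (1,0) g=2 f=9, (1,4) g=4 f=7, (2,0) g=1 f=9, (2,2) g=1 f=7, (2,3) g=4 f=9, (3,1) g=1 f=9]
step 2: expand (1,4) (f=7, h=3) → closed; open now [(0,1) g=2 f=9, (0,3) g=4 f=9, (0,4) g=5 f=9, (1,0) g=2 f=9, (1,5) g=5 f=7, (2,0) g=1 f=9, (2,2) g=1 f=7, (2,3) g=4 f=9, (2,4) g=5 f=9, (3,1) g=1 f=9]

order=[(1,3) → (1,4)]; open=[(0,1) g=2 f=9, (0,3) g=4 f=9, (0,4) g=5 f=9, (1,0) g=2 f=9, (1,5) g=5 f=7, (2,0) g=1 f=9, (2,2) g=1 f=7, (2,3) g=4 f=9, (2,4) g=5 f=9, (3,1) g=1 f=9]; closed=[(1,1), (1,2), (1,3), (1,4), (2,1)]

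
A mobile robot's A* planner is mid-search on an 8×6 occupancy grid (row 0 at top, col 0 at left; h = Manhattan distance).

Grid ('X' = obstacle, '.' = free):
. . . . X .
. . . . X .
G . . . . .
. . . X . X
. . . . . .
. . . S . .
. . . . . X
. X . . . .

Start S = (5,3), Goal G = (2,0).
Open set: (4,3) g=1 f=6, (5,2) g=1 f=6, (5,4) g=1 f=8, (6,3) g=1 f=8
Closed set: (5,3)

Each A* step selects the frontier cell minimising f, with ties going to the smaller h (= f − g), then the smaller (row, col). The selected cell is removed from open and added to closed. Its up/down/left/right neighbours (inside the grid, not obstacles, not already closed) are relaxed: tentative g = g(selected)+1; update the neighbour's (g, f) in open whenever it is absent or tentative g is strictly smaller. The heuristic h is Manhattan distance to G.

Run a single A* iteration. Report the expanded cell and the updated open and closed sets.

expanded=(4,3); open=[(4,2) g=2 f=6, (4,4) g=2 f=8, (5,2) g=1 f=6, (5,4) g=1 f=8, (6,3) g=1 f=8]; closed=[(4,3), (5,3)]

step 1: expand (4,3) (f=6, h=5) → closed; open now [(4,2) g=2 f=6, (4,4) g=2 f=8, (5,2) g=1 f=6, (5,4) g=1 f=8, (6,3) g=1 f=8]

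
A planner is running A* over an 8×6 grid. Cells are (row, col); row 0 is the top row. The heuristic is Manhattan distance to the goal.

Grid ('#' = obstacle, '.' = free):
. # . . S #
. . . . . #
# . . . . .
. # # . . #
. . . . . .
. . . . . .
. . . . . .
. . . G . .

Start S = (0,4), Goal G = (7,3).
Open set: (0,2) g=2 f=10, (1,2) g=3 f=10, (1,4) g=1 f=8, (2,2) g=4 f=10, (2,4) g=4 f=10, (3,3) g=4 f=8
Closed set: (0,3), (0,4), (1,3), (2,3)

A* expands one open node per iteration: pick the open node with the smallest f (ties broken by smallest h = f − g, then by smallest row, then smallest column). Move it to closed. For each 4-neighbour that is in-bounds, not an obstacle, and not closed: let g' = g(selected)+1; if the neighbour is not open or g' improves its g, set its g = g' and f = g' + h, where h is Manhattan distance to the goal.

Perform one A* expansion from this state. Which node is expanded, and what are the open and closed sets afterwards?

step 1: expand (3,3) (f=8, h=4) → closed; open now [(0,2) g=2 f=10, (1,2) g=3 f=10, (1,4) g=1 f=8, (2,2) g=4 f=10, (2,4) g=4 f=10, (3,4) g=5 f=10, (4,3) g=5 f=8]

expanded=(3,3); open=[(0,2) g=2 f=10, (1,2) g=3 f=10, (1,4) g=1 f=8, (2,2) g=4 f=10, (2,4) g=4 f=10, (3,4) g=5 f=10, (4,3) g=5 f=8]; closed=[(0,3), (0,4), (1,3), (2,3), (3,3)]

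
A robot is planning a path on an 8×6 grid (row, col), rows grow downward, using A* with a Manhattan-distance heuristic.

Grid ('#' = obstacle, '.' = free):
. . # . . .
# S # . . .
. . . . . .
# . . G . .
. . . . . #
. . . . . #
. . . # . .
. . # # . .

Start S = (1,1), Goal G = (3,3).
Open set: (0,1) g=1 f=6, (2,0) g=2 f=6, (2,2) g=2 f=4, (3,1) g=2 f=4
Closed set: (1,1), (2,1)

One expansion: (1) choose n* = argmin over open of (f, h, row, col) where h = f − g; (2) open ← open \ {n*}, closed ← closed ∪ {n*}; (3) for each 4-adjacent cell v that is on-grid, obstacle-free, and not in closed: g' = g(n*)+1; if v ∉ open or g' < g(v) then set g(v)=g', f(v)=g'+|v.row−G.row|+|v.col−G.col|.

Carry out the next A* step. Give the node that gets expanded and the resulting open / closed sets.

expanded=(2,2); open=[(0,1) g=1 f=6, (2,0) g=2 f=6, (2,3) g=3 f=4, (3,1) g=2 f=4, (3,2) g=3 f=4]; closed=[(1,1), (2,1), (2,2)]

step 1: expand (2,2) (f=4, h=2) → closed; open now [(0,1) g=1 f=6, (2,0) g=2 f=6, (2,3) g=3 f=4, (3,1) g=2 f=4, (3,2) g=3 f=4]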